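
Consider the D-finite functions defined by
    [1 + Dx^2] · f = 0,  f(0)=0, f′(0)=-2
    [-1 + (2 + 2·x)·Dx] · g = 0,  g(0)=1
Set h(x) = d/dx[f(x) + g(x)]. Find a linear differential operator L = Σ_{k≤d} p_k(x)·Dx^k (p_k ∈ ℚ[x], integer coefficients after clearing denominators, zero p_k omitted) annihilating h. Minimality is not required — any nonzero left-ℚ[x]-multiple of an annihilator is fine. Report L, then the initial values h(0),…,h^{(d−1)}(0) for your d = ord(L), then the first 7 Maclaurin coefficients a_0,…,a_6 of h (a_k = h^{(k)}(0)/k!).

f: a_k = 0, -2, 0, 1/3, 0, -1/60, 0, …
g: a_k = 1, 1/2, -1/8, 1/16, -5/128, 7/256, -21/1024, …
Weyl lclm of L_f,L_g ⇒ L₀ (ord ≤ 3).
Differentiate: ansatz ord ≤ ord L₀ ⇒ L.
L = (-19 - 8·x - 4·x^2) + (-14 - 30·x - 24·x^2 - 8·x^3)·Dx + (-19 - 8·x - 4·x^2)·Dx^2 + (-14 - 30·x - 24·x^2 - 8·x^3)·Dx^3  (order 3).
h: a_k = -3/2, -1/4, 19/16, -5/32, 41/768, -63/512, 10651/92160, …
ICs: h(0) = -3/2, h′(0) = -1/4, h′′(0) = 19/8.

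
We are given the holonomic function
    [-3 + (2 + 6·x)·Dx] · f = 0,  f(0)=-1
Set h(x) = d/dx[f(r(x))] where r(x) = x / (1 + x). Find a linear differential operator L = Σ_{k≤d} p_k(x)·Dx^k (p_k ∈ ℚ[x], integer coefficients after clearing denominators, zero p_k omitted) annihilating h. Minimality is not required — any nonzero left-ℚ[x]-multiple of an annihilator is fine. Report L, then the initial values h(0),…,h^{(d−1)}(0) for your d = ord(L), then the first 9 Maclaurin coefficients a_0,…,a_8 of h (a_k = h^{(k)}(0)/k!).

f: a_k = -1, -3/2, 9/8, -27/16, 405/128, -1701/256, 15309/1024, -72171/2048, 2814669/32768, …
L₀ from L_f via x↦r, Dx↦r'^{-1}Dx.
h=h₀': d/dx-closure on L₀ ⇒ L.
L = (-7 - 16·x) + (-2 - 10·x - 8·x^2)·Dx  (order 1).
h: a_k = -3/2, 21/4, -261/16, 1677/32, -45345/256, 318915/512, -4608345/2048, 33903165/4096, -2020675545/65536, …
ICs: h(0) = -3/2.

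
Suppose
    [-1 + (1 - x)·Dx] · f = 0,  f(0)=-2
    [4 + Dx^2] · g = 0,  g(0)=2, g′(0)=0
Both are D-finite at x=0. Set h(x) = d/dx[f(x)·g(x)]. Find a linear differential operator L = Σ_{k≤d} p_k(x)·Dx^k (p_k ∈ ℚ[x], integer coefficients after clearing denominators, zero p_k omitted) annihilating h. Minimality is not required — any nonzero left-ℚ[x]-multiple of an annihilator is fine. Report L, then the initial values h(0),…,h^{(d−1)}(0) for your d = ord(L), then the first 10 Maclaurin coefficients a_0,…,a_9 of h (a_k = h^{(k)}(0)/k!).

f: a_k = -2, -2, -2, -2, -2, -2, -2, -2, -2, -2, …
g: a_k = 2, 0, -4, 0, 4/3, 0, -8/45, 0, 4/315, 0, …
Product ⇒ symmetric product L₀, ord ≤ 2.
Derive L from L₀ (diff closure).
L = (2 - 8·x + 4·x^2) + (-2 + 2·x)·Dx + (1 - 2·x + x^2)·Dx^2  (order 2).
h: a_k = -4, 8, 12, 16/3, 20/3, 152/15, 532/45, 4192/315, 524/35, 47192/2835, …
ICs: h(0) = -4, h′(0) = 8.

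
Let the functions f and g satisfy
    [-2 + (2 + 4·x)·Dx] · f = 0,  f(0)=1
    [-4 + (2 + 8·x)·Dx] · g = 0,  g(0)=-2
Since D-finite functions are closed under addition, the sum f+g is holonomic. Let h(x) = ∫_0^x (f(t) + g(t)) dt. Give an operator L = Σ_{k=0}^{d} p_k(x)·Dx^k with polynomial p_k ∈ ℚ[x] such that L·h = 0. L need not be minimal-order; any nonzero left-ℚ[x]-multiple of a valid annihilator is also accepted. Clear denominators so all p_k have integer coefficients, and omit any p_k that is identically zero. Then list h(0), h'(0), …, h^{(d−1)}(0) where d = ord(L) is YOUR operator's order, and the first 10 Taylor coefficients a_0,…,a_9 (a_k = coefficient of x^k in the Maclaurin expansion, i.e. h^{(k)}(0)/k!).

L = -2·Dx + (3 + 8·x)·Dx^2 + (1 + 6·x + 8·x^2)·Dx^3  (order 3).
h: a_k = 0, -1, -3/2, 7/6, -15/8, 31/8, -147/16, 381/16, -8415/128, 73073/384, …
ICs: h(0) = 0, h′(0) = -1, h′′(0) = -3.

f: a_k = 1, 1, -1/2, 1/2, -5/8, 7/8, -21/16, 33/16, -429/128, 715/128, …
g: a_k = -2, -4, 4, -8, 20, -56, 168, -528, 1716, -5720, …
f+g: L₀ = lclm(L_f,L_g), ord ≤ 1+1.
h=∫h₀ ⇒ L = L₀·Dx.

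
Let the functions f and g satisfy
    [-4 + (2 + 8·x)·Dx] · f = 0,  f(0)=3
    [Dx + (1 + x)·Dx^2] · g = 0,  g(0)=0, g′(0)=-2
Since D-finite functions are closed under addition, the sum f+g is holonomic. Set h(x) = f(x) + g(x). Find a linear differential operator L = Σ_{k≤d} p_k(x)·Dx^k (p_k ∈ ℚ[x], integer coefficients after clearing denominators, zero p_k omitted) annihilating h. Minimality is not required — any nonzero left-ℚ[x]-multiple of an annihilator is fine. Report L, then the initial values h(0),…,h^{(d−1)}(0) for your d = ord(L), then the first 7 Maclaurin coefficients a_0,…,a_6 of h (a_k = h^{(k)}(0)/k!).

L = (-8 + 4·x)·Dx + (-10 - 8·x + 20·x^2)·Dx^2 + (-1 - 3·x + 6·x^2 + 8·x^3)·Dx^3  (order 3).
h: a_k = 3, 4, -5, 34/3, -59/2, 418/5, -755/3, …
ICs: h(0) = 3, h′(0) = 4, h′′(0) = -10.

f: a_k = 3, 6, -6, 12, -30, 84, -252, …
g: a_k = 0, -2, 1, -2/3, 1/2, -2/5, 1/3, …
Sum ⇒ L₀ = lclm(L_f,L_g) in ℚ(x)⟨Dx⟩.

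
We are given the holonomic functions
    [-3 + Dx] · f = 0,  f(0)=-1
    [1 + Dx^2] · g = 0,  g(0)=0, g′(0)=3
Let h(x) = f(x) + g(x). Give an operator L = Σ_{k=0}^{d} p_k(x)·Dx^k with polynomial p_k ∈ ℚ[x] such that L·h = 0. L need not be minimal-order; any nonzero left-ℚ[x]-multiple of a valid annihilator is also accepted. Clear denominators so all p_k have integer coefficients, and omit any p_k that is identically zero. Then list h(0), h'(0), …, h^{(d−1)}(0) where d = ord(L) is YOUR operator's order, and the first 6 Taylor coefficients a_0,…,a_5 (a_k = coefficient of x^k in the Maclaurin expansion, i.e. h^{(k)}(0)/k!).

L = -3 + Dx - 3·Dx^2 + Dx^3  (order 3).
h: a_k = -1, 0, -9/2, -5, -27/8, -2, …
ICs: h(0) = -1, h′(0) = 0, h′′(0) = -9.

f: a_k = -1, -3, -9/2, -9/2, -27/8, -81/40, …
g: a_k = 0, 3, 0, -1/2, 0, 1/40, …
Weyl lclm of L_f,L_g ⇒ L₀ (ord ≤ 3).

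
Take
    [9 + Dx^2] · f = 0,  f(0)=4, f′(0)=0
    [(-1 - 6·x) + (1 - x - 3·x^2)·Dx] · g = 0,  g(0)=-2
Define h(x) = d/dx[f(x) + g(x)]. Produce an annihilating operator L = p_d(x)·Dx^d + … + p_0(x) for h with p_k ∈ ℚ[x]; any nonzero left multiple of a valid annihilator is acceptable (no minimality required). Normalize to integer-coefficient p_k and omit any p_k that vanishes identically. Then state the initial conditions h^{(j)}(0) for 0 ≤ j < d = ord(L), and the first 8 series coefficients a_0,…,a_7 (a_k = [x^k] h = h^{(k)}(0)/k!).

L = (1584 + 7614·x + 25326·x^2 + 15390·x^3 + 26730·x^4 + 13122·x^5 + 13122·x^6) + (-153 - 819·x + 918·x^2 + 2133·x^3 + 1620·x^4 + 3645·x^5 + 5103·x^6 + 4374·x^7)·Dx + (176 + 846·x + 2814·x^2 + 1710·x^3 + 2970·x^4 + 1458·x^5 + 1458·x^6)·Dx^2 + (-17 - 91·x + 102·x^2 + 237·x^3 + 180·x^4 + 405·x^5 + 567·x^6 + 486·x^7)·Dx^3  (order 3).
h: a_k = -2, -52, -42, -98, -400, -11883/10, -3038, -1137191/140, …
ICs: h(0) = -2, h′(0) = -52, h′′(0) = -84.

f: a_k = 4, 0, -18, 0, 27/2, 0, -81/20, 0, …
g: a_k = -2, -2, -8, -14, -38, -80, -194, -434, …
L₀ := lclm(L_f,L_g); ord L₀ ≤ 2+1.
Derive L from L₀ (diff closure).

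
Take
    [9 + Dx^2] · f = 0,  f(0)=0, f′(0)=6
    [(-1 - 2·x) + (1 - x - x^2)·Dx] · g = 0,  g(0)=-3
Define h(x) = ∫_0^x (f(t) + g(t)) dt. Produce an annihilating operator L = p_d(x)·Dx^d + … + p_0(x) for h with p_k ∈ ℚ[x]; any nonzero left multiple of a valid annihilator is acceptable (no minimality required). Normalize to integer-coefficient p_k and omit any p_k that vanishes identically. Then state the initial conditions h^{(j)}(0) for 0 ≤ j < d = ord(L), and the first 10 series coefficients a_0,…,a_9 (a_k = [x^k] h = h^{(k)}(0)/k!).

L = (-243 - 432·x + 81·x^2 - 216·x^3 - 405·x^4 - 162·x^5)·Dx + (117 - 225·x - 36·x^2 + 297·x^3 - 54·x^4 - 243·x^5 - 81·x^6)·Dx^2 + (-27 - 48·x + 9·x^2 - 24·x^3 - 45·x^4 - 18·x^5)·Dx^3 + (13 - 25·x - 4·x^2 + 33·x^3 - 6·x^4 - 27·x^5 - 9·x^6)·Dx^4  (order 4).
h: a_k = 0, -3, 3/2, -2, -9/2, -3, -133/40, -39/7, -17883/2240, -34/3, …
ICs: h(0) = 0, h′(0) = -3, h′′(0) = 3, h′′′(0) = -12.

f: a_k = 0, 6, 0, -9, 0, 81/20, 0, -243/280, 0, 243/2240, …
g: a_k = -3, -3, -6, -9, -15, -24, -39, -63, -102, -165, …
f+g: L₀ = lclm(L_f,L_g), ord ≤ 2+1.
h=∫h₀ ⇒ L = L₀·Dx.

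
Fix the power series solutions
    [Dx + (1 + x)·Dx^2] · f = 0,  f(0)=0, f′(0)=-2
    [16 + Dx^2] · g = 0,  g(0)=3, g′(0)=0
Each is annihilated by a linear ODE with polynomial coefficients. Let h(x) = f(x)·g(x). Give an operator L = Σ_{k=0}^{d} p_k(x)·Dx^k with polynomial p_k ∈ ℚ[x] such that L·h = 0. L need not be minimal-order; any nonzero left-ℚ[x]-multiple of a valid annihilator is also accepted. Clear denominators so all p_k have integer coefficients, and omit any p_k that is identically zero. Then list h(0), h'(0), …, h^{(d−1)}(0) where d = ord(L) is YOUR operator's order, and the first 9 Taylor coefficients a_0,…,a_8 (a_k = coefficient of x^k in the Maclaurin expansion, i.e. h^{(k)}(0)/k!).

f: a_k = 0, -2, 1, -2/3, 1/2, -2/5, 1/3, -2/7, 1/4, …
g: a_k = 3, 0, -24, 0, 32, 0, -256/15, 0, 512/105, …
f·g: L₀ = L_f ⊗_s L_g, ord ≤ 2·2.
L = (15072 + 62976·x + 97024·x^2 + 65536·x^3 + 16384·x^4) + (1984 + 6080·x + 6144·x^2 + 2048·x^3)·Dx + (1950 + 8000·x + 12192·x^2 + 8192·x^3 + 2048·x^4)·Dx^2 + (124 + 380·x + 384·x^2 + 128·x^3)·Dx^3 + (63 + 254·x + 383·x^2 + 256·x^3 + 64·x^4)·Dx^4  (order 4).
h: a_k = 0, -6, 3, 46, -45/2, -246/5, 21, 754/35, -499/60, …
ICs: h(0) = 0, h′(0) = -6, h′′(0) = 6, h′′′(0) = 276.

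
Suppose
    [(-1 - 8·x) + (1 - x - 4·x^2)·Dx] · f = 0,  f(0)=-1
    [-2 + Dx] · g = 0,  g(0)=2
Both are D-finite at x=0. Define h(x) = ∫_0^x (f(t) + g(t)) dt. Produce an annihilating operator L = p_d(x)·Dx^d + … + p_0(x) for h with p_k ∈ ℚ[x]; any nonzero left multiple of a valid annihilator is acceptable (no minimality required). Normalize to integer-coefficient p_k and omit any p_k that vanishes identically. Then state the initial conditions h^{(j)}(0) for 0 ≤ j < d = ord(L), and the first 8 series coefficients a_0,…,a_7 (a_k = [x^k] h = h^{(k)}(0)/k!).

f: a_k = -1, -1, -5, -9, -29, -65, -181, -441, …
g: a_k = 2, 4, 4, 8/3, 4/3, 8/15, 8/45, 16/315, …
Sum ⇒ L₀ = lclm(L_f,L_g) in ℚ(x)⟨Dx⟩.
h=∫₀ˣh₀: take L = L₀·Dx.
L = (-16 - 20·x - 240·x^2 - 128·x^3)·Dx + (6 + 32·x + 124·x^2 - 32·x^3 - 64·x^4)·Dx^2 + (1 - 11·x - 2·x^2 + 48·x^3 + 32·x^4)·Dx^3  (order 3).
h: a_k = 0, 1, 3/2, -1/3, -19/12, -83/15, -967/90, -8137/315, …
ICs: h(0) = 0, h′(0) = 1, h′′(0) = 3.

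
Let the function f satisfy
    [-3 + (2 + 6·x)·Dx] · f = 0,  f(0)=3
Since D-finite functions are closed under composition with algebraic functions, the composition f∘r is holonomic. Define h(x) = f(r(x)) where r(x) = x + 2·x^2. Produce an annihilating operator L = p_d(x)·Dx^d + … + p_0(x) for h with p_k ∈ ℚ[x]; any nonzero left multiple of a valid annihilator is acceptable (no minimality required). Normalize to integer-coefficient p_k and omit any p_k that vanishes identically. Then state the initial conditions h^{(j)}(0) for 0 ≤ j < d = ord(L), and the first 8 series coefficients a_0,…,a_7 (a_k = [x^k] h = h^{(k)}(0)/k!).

L = (-3 - 12·x) + (2 + 6·x + 12·x^2)·Dx  (order 1).
h: a_k = 3, 9/2, 45/8, -135/16, 945/128, 1215/256, -33615/1024, 125145/2048, …
ICs: h(0) = 3.

f: a_k = 3, 9/2, -27/8, 81/16, -1215/128, 5103/256, -45927/1024, 216513/2048, …
f∘r: x↦r, Dx↦Dx/r' in L_f ⇒ L₀.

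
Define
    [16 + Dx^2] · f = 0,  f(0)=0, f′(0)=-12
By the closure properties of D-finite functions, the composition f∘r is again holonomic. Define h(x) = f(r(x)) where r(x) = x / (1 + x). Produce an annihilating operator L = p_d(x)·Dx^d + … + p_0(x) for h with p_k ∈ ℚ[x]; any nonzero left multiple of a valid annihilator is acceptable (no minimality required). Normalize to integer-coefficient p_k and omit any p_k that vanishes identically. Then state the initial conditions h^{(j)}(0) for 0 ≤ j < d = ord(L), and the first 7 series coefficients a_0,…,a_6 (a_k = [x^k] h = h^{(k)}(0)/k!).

f: a_k = 0, -12, 0, 32, 0, -128/5, 0, …
h₀=f(r): pull back L_f along r ⇒ L₀.
L = 16 + (2 + 6·x + 6·x^2 + 2·x^3)·Dx + (1 + 4·x + 6·x^2 + 4·x^3 + x^4)·Dx^2  (order 2).
h: a_k = 0, -12, 12, 20, -84, 772/5, -180, …
ICs: h(0) = 0, h′(0) = -12.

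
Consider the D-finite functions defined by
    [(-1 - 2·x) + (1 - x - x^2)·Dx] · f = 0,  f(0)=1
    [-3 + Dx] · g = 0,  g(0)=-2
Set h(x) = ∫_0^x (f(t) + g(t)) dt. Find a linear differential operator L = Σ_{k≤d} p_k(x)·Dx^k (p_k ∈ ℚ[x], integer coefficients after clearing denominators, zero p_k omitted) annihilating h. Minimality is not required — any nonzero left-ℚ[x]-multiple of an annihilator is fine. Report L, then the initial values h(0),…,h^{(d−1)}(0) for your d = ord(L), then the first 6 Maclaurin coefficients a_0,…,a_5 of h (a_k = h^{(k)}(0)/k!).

f: a_k = 1, 1, 2, 3, 5, 8, …
g: a_k = -2, -6, -9, -9, -27/4, -81/20, …
Sum ⇒ L₀ = lclm(L_f,L_g) in ℚ(x)⟨Dx⟩.
∫: right-multiply L₀ by Dx.
L = (-3 - 9·x - 45·x^2 - 18·x^3)·Dx + (-5 + 24·x + 15·x^2 - 18·x^3 - 9·x^4)·Dx^2 + (2 - 7·x + 8·x^3 + 3·x^4)·Dx^3  (order 3).
h: a_k = 0, -1, -5/2, -7/3, -3/2, -7/20, …
ICs: h(0) = 0, h′(0) = -1, h′′(0) = -5.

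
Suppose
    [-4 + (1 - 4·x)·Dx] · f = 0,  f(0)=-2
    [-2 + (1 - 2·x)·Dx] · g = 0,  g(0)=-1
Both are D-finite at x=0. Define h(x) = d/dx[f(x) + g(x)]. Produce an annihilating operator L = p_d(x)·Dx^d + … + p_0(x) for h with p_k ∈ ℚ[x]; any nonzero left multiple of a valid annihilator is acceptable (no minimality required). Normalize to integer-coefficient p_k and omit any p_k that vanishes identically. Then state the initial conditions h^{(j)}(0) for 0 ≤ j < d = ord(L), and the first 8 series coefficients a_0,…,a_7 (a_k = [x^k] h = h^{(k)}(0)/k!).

L = 48 + (-18 + 48·x)·Dx + (1 - 6·x + 8·x^2)·Dx^2  (order 2).
h: a_k = -10, -72, -408, -2112, -10400, -49536, -230272, -1050624, …
ICs: h(0) = -10, h′(0) = -72.

f: a_k = -2, -8, -32, -128, -512, -2048, -8192, -32768, …
g: a_k = -1, -2, -4, -8, -16, -32, -64, -128, …
Sum ⇒ L₀ = lclm(L_f,L_g) in ℚ(x)⟨Dx⟩.
h=h₀': d/dx-closure on L₀ ⇒ L.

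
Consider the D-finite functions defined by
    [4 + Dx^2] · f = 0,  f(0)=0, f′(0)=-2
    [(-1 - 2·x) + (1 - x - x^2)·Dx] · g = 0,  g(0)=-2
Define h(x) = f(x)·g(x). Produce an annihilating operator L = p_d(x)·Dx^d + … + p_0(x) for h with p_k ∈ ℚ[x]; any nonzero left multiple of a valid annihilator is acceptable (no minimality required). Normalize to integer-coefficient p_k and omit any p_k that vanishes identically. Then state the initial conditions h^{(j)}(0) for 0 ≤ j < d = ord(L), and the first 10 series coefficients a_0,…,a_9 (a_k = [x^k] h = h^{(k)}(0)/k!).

L = (-2 + 4·x + 4·x^2) + (2 + 4·x)·Dx + (-1 + x + x^2)·Dx^2  (order 2).
h: a_k = 0, 4, 4, 16/3, 28/3, 76/5, 368/15, 2500/63, 20228/315, 8416/81, …
ICs: h(0) = 0, h′(0) = 4.

f: a_k = 0, -2, 0, 4/3, 0, -4/15, 0, 8/315, 0, -4/2835, …
g: a_k = -2, -2, -4, -6, -10, -16, -26, -42, -68, -110, …
h₀=f·g: eliminate ⇒ L₀, order ≤ 2·1.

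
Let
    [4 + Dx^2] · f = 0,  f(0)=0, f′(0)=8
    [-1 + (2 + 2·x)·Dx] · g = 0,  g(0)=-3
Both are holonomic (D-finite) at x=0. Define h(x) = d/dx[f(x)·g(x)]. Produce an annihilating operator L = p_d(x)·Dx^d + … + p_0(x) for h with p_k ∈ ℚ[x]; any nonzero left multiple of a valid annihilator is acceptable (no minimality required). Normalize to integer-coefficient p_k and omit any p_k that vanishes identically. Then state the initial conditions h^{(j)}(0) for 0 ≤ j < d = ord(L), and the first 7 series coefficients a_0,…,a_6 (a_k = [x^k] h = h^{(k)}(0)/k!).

f: a_k = 0, 8, 0, -16/3, 0, 16/15, 0, …
g: a_k = -3, -3/2, 3/8, -3/16, 15/128, -21/256, 63/1024, …
Sym-product of L_f,L_g gives L₀ (≤ ord 2).
Differentiate: ansatz ord ≤ ord L₀ ⇒ L.
L = (413 + 1344·x + 1696·x^2 + 1024·x^3 + 256·x^4) + (-52 - 180·x - 192·x^2 - 64·x^3)·Dx + (76 + 280·x + 396·x^2 + 256·x^3 + 64·x^4)·Dx^2  (order 2).
h: a_k = -24, -24, 57, 26, -341/16, -603/80, 7687/1920, …
ICs: h(0) = -24, h′(0) = -24.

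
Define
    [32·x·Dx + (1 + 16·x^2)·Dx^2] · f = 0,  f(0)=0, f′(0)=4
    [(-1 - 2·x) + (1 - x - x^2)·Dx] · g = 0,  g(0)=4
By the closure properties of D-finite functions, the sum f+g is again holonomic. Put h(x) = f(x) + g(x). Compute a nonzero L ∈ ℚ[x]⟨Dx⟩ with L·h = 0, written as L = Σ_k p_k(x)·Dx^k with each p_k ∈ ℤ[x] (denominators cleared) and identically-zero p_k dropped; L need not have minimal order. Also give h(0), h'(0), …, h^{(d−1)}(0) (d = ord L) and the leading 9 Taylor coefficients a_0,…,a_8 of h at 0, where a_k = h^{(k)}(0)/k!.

f: a_k = 0, 4, 0, -64/3, 0, 1024/5, 0, -16384/7, 0, …
g: a_k = 4, 4, 8, 12, 20, 32, 52, 84, 136, …
h₀=f+g: left-lcm gives L₀, ord ≤ 3.
L = (64 - 256·x - 3904·x^2 - 6912·x^3 - 9696·x^4 - 1536·x^6)·Dx + (-25 - 24·x + 542·x^2 - 780·x^3 - 6800·x^4 - 6560·x^5 - 768·x^6 - 1536·x^7)·Dx^2 + (2 + 17·x + 62·x^2 + 202·x^3 + 445·x^4 - 1136·x^5 - 576·x^6 - 256·x^7 - 256·x^8)·Dx^3  (order 3).
h: a_k = 4, 8, 8, -28/3, 20, 1184/5, 52, -15796/7, 136, …
ICs: h(0) = 4, h′(0) = 8, h′′(0) = 16.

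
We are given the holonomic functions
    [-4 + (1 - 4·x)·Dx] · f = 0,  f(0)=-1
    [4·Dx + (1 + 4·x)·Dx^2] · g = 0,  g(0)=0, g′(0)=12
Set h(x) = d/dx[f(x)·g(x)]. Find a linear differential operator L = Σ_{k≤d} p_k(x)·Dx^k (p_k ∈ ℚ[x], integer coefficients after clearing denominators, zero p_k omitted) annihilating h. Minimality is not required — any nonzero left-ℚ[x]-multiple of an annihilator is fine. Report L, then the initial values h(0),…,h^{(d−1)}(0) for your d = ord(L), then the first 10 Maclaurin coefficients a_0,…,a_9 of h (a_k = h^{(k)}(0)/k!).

L = 64 + (4 + 80·x)·Dx + (-1 + 16·x^2)·Dx^2  (order 2).
h: a_k = -12, -48, -480, -1792, -12032, -227328/5, -1306624/5, -34930688/35, -184713216/35, -426508288/21, …
ICs: h(0) = -12, h′(0) = -48.

f: a_k = -1, -4, -16, -64, -256, -1024, -4096, -16384, -65536, -262144, …
g: a_k = 0, 12, -24, 64, -192, 3072/5, -2048, 49152/7, -24576, 262144/3, …
f·g: L₀ = L_f ⊗_s L_g, ord ≤ 1·2.
Derive L from L₀ (diff closure).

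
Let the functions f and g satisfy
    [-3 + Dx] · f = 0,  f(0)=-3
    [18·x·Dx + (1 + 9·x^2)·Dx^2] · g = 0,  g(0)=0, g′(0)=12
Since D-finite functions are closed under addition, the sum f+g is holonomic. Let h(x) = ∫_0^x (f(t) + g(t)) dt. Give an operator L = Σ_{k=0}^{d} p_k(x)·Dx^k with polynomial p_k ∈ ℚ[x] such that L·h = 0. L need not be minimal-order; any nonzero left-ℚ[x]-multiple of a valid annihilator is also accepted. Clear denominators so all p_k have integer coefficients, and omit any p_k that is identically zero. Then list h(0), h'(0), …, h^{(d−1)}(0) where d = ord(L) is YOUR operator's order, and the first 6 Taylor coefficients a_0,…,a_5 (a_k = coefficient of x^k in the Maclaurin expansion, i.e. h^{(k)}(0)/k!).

L = (18 - 108·x - 162·x^2)·Dx^2 + (-9 + 27·x + 27·x^2 - 81·x^3)·Dx^3 + (1 + 3·x + 9·x^2 + 27·x^3)·Dx^4  (order 4).
h: a_k = 0, -3, 3/2, -9/2, -99/8, -81/40, …
ICs: h(0) = 0, h′(0) = -3, h′′(0) = 3, h′′′(0) = -27.

f: a_k = -3, -9, -27/2, -27/2, -81/8, -243/40, …
g: a_k = 0, 12, 0, -36, 0, 972/5, …
Sum ⇒ L₀ = lclm(L_f,L_g) in ℚ(x)⟨Dx⟩.
∫: right-multiply L₀ by Dx.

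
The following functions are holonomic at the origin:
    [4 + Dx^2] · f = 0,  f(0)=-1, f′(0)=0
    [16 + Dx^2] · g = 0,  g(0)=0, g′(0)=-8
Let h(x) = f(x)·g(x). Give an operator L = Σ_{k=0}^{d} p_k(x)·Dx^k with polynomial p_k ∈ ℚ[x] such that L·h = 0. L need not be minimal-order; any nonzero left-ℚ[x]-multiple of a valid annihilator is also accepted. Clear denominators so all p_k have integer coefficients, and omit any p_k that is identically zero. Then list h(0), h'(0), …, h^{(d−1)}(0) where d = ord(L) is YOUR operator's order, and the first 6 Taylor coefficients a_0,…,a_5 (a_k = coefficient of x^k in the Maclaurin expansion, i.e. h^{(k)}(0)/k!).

f: a_k = -1, 0, 2, 0, -2/3, 0, …
g: a_k = 0, -8, 0, 64/3, 0, -256/15, …
Product ⇒ symmetric product L₀, ord ≤ 4.
L = 144 + 40·Dx^2 + Dx^4  (order 4).
h: a_k = 0, 8, 0, -112/3, 0, 976/15, …
ICs: h(0) = 0, h′(0) = 8, h′′(0) = 0, h′′′(0) = -224.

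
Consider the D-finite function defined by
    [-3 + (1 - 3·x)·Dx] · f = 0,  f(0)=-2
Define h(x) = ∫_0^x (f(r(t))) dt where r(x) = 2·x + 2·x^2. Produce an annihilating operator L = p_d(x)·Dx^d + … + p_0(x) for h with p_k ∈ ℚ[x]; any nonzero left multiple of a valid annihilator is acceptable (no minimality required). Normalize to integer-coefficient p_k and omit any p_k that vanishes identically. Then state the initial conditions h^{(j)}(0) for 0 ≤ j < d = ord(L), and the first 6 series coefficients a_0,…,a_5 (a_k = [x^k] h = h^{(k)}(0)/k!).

f: a_k = -2, -6, -18, -54, -162, -486, …
f∘r: x↦r, Dx↦Dx/r' in L_f ⇒ L₀.
h=∫₀ˣh₀: take L = L₀·Dx.
L = (6 + 12·x)·Dx + (-1 + 6·x + 6·x^2)·Dx^2  (order 2).
h: a_k = 0, -2, -6, -28, -144, -792, …
ICs: h(0) = 0, h′(0) = -2.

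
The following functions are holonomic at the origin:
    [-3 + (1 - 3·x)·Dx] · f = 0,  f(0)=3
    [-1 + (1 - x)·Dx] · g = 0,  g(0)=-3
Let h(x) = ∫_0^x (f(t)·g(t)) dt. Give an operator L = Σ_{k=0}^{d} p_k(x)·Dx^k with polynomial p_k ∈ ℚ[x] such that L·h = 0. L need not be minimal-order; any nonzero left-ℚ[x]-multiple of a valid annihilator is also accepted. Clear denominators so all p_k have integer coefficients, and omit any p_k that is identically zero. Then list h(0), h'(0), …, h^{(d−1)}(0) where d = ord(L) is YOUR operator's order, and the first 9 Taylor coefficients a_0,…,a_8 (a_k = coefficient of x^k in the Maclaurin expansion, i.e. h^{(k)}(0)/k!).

f: a_k = 3, 9, 27, 81, 243, 729, 2187, 6561, 19683, …
g: a_k = -3, -3, -3, -3, -3, -3, -3, -3, -3, …
L₀ := L_f ⊗_s L_g (sym. prod.), ord ≤ 1.
Integrate: L := L₀·Dx.
L = (-4 + 6·x)·Dx + (1 - 4·x + 3·x^2)·Dx^2  (order 2).
h: a_k = 0, -9, -18, -39, -90, -1089/5, -546, -9837/7, -3690, …
ICs: h(0) = 0, h′(0) = -9.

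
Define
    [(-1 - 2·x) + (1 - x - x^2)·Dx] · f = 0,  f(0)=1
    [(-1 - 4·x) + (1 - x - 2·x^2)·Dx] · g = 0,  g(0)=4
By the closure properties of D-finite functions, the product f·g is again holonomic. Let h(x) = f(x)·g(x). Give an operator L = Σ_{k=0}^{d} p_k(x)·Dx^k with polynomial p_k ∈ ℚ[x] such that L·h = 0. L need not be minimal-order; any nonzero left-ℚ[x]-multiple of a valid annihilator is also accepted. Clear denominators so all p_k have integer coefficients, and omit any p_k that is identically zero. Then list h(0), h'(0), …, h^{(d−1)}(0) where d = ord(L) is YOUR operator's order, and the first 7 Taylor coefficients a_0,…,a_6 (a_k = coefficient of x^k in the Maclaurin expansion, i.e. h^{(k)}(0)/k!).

f: a_k = 1, 1, 2, 3, 5, 8, 13, …
g: a_k = 4, 4, 12, 20, 44, 84, 172, …
L₀ := L_f ⊗_s L_g (sym. prod.), ord ≤ 1.
L = (-2 - 4·x + 9·x^2 + 8·x^3) + (1 - 2·x - 2·x^2 + 3·x^3 + 2·x^4)·Dx  (order 1).
h: a_k = 4, 8, 24, 52, 120, 256, 548, …
ICs: h(0) = 4.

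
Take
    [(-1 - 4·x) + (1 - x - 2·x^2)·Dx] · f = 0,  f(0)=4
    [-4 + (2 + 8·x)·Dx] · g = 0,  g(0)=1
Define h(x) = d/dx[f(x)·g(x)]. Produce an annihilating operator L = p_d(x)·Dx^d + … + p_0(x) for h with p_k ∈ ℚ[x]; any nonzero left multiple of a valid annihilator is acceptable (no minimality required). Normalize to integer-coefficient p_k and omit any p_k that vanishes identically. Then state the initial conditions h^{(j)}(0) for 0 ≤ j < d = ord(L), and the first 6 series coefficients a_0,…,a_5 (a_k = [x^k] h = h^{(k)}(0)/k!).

f: a_k = 4, 4, 12, 20, 44, 84, …
g: a_k = 1, 2, -2, 4, -10, 28, …
L₀ := L_f ⊗_s L_g (sym. prod.), ord ≤ 1.
h₀' ⇒ L via d/dx closure of L₀.
L = (2 + 32·x + 84·x^2 + 80·x^3 + 80·x^4) + (-1 - 5·x - 4·x^2 + 8·x^3 + 40·x^4 + 32·x^5)·Dx  (order 1).
h: a_k = 12, 24, 156, 144, 1260, -72, …
ICs: h(0) = 12.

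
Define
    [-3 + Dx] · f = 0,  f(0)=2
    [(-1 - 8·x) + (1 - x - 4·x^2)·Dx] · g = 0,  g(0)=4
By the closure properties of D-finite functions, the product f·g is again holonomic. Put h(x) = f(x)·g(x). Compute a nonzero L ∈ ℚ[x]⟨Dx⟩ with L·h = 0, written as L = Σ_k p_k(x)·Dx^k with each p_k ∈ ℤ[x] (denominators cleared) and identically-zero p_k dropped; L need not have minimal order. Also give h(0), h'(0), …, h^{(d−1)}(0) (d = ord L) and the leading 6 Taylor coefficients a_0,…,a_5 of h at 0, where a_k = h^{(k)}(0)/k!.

f: a_k = 2, 6, 9, 9, 27/4, 81/20, …
g: a_k = 4, 4, 20, 36, 116, 260, …
h₀=f·g: eliminate ⇒ L₀, order ≤ 1·1.
L = (4 + 5·x - 12·x^2) + (-1 + x + 4·x^2)·Dx  (order 1).
h: a_k = 8, 32, 100, 264, 691, 8816/5, …
ICs: h(0) = 8.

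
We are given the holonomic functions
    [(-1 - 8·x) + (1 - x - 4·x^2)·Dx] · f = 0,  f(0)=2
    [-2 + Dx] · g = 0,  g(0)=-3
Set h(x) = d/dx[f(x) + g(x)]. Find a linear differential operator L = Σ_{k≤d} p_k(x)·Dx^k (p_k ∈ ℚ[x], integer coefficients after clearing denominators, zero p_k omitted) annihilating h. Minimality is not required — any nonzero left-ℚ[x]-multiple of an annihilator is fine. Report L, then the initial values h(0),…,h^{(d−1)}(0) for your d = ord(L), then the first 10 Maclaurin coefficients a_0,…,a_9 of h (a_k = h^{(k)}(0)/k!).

f: a_k = 2, 2, 10, 18, 58, 130, 362, 882, 2330, 5858, …
g: a_k = -3, -6, -6, -4, -2, -4/5, -4/15, -8/105, -2/105, -4/945, …
Sum ⇒ L₀ = lclm(L_f,L_g) in ℚ(x)⟨Dx⟩.
h₀' ⇒ L via d/dx closure of L₀.
L = (34 + 452·x + 512·x^2 + 1920·x^3 + 768·x^4) + (-25 - 228·x - 334·x^2 - 864·x^3 + 160·x^4 + 256·x^5)·Dx + (4 + x + 39·x^2 - 48·x^3 - 272·x^4 - 128·x^5)·Dx^2  (order 2).
h: a_k = -4, 8, 42, 224, 646, 10852/5, 92602/15, 1957184/105, 5535806/105, 143432092/945, …
ICs: h(0) = -4, h′(0) = 8.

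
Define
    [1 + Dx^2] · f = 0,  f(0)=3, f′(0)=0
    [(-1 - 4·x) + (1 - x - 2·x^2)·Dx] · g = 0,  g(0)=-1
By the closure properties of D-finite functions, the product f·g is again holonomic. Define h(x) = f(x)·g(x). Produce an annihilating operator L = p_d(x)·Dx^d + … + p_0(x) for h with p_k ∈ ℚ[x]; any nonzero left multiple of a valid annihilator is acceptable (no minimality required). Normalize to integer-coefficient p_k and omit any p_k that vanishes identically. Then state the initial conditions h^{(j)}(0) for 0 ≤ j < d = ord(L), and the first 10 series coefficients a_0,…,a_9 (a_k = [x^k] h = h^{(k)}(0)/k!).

f: a_k = 3, 0, -3/2, 0, 1/8, 0, -1/240, 0, 1/13440, 0, …
g: a_k = -1, -1, -3, -5, -11, -21, -43, -85, -171, -341, …
f·g: L₀ = L_f ⊗_s L_g, ord ≤ 2·1.
L = (3 + x + 2·x^2) + (2 + 8·x)·Dx + (-1 + x + 2·x^2)·Dx^2  (order 2).
h: a_k = -3, -3, -15/2, -27/2, -229/8, -445/8, -27089/240, -53789/240, -6046153/13440, -4023507/4480, …
ICs: h(0) = -3, h′(0) = -3.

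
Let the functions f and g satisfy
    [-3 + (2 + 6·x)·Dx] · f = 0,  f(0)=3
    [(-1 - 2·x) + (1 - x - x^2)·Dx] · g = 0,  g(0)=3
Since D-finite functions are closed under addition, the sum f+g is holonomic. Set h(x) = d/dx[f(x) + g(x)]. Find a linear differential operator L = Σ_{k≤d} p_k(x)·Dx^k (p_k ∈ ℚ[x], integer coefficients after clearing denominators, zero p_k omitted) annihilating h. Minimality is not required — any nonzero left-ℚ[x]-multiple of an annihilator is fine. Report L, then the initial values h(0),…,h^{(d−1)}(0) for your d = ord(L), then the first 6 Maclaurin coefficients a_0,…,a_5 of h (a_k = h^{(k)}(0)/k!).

L = (-216 - 666·x - 972·x^2 - 468·x^3 - 270·x^4) + (-45 - 624·x - 2079·x^2 - 2688·x^3 - 1737·x^4 - 810·x^5)·Dx + (22 + 122·x + 146·x^2 - 162·x^3 - 426·x^4 - 474·x^5 - 180·x^6)·Dx^2  (order 2).
h: a_k = 15/2, 21/4, 675/16, 705/32, 56235/256, -17973/512, …
ICs: h(0) = 15/2, h′(0) = 21/4.

f: a_k = 3, 9/2, -27/8, 81/16, -1215/128, 5103/256, …
g: a_k = 3, 3, 6, 9, 15, 24, …
L₀ := lclm(L_f,L_g); ord L₀ ≤ 1+1.
Derive L from L₀ (diff closure).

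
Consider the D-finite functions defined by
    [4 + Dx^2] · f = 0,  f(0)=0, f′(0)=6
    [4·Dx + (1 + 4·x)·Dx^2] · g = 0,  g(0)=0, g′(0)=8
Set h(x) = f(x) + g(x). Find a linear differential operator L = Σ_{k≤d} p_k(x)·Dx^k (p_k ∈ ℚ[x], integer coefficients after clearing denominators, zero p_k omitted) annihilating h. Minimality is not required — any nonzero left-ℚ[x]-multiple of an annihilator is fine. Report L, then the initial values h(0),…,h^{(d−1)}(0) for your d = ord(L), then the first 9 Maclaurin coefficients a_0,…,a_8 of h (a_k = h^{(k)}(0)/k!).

L = (400 + 128·x + 256·x^2)·Dx + (36 + 176·x + 192·x^2 + 256·x^3)·Dx^2 + (100 + 32·x + 64·x^2)·Dx^3 + (9 + 44·x + 48·x^2 + 64·x^3)·Dx^4  (order 4).
h: a_k = 0, 14, -16, 116/3, -128, 2052/5, -4096/3, 70216/15, -16384, …
ICs: h(0) = 0, h′(0) = 14, h′′(0) = -32, h′′′(0) = 232.

f: a_k = 0, 6, 0, -4, 0, 4/5, 0, -8/105, 0, …
g: a_k = 0, 8, -16, 128/3, -128, 2048/5, -4096/3, 32768/7, -16384, …
Sum ⇒ L₀ = lclm(L_f,L_g) in ℚ(x)⟨Dx⟩.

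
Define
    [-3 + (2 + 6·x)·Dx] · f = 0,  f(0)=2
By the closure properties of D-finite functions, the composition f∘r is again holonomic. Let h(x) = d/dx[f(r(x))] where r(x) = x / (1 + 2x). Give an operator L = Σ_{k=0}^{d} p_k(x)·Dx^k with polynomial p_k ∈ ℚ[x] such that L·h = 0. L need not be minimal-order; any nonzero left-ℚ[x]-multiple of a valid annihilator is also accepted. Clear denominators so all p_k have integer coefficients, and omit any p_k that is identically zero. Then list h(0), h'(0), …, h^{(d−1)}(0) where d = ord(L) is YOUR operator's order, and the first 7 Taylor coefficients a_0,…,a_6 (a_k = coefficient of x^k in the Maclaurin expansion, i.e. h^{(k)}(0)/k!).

f: a_k = 2, 3, -9/4, 27/8, -405/64, 1701/128, -15309/512, …
Change of var in L_f (x↦r) gives L₀.
h₀' ⇒ L via d/dx closure of L₀.
L = (-11 - 40·x) + (-2 - 14·x - 20·x^2)·Dx  (order 1).
h: a_k = 3, -33/2, 585/8, -4965/16, 169545/128, -1477503/256, 26328981/1024, …
ICs: h(0) = 3.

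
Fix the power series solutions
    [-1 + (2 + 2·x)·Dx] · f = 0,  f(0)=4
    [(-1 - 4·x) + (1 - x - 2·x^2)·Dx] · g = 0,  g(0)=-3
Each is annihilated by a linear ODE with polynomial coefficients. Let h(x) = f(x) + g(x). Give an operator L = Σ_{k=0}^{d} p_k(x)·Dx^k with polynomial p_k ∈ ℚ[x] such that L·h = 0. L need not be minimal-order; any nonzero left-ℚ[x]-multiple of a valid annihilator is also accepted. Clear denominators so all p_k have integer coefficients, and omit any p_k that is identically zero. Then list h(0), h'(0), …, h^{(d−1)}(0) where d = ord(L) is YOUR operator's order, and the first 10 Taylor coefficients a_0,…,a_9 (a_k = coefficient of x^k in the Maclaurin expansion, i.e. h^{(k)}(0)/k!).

f: a_k = 4, 2, -1/2, 1/4, -5/32, 7/64, -21/256, 33/512, -429/8192, 715/16384, …
g: a_k = -3, -3, -9, -15, -33, -63, -129, -255, -513, -1023, …
Sum ⇒ L₀ = lclm(L_f,L_g) in ℚ(x)⟨Dx⟩.
L = (13 + 26·x + 40·x^2) + (-25 - 69·x - 144·x^2 - 100·x^3)·Dx + (2 + 20·x - 6·x^2 - 64·x^3 - 40·x^4)·Dx^2  (order 2).
h: a_k = 1, -1, -19/2, -59/4, -1061/32, -4025/64, -33045/256, -130527/512, -4202925/8192, -16760117/16384, …
ICs: h(0) = 1, h′(0) = -1.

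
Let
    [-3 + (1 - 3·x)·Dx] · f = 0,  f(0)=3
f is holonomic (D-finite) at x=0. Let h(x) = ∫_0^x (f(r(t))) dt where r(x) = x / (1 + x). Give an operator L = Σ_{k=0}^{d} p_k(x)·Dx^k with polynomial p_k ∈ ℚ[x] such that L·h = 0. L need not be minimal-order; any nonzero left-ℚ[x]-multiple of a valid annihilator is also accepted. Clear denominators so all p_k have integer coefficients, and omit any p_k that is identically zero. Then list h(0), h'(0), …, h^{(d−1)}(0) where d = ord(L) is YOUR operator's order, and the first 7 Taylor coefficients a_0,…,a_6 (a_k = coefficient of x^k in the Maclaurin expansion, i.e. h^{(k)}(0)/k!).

f: a_k = 3, 9, 27, 81, 243, 729, 2187, …
L₀ from L_f via x↦r, Dx↦r'^{-1}Dx.
h=∫h₀ ⇒ L = L₀·Dx.
L = 3·Dx + (-1 + x + 2·x^2)·Dx^2  (order 2).
h: a_k = 0, 3, 9/2, 6, 9, 72/5, 24, …
ICs: h(0) = 0, h′(0) = 3.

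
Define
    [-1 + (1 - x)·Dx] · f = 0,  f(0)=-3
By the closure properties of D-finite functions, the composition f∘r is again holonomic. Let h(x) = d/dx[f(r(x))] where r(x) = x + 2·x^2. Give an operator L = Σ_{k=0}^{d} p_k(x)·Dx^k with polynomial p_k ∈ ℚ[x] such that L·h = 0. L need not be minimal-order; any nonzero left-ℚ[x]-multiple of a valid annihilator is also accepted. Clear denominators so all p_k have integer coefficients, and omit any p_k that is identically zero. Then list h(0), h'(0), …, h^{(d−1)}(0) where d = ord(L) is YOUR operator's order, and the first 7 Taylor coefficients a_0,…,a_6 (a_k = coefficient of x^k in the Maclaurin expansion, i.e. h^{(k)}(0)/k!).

f: a_k = -3, -3, -3, -3, -3, -3, -3, …
Substitute x→r, Dx→(1/r')Dx; clear ⇒ L₀.
Differentiate: ansatz ord ≤ ord L₀ ⇒ L.
L = (6 + 12·x + 24·x^2) + (-1 - 3·x + 6·x^2 + 8·x^3)·Dx  (order 1).
h: a_k = -3, -18, -45, -132, -315, -774, -1785, …
ICs: h(0) = -3.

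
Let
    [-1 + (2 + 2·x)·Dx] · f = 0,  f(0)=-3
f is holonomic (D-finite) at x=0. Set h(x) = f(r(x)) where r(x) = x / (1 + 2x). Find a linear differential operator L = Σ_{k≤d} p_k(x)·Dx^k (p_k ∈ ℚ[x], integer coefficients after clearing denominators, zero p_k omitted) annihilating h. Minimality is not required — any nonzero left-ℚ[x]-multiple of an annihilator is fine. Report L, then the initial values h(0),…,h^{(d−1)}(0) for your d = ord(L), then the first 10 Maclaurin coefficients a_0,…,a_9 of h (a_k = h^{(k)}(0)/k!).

L = -1 + (2 + 10·x + 12·x^2)·Dx  (order 1).
h: a_k = -3, -3/2, 27/8, -123/16, 2271/128, -10629/256, 100935/1024, -486315/2048, 19021095/32768, -94339905/65536, …
ICs: h(0) = -3.

f: a_k = -3, -3/2, 3/8, -3/16, 15/128, -21/256, 63/1024, -99/2048, 1287/32768, -2145/65536, …
Change of var in L_f (x↦r) gives L₀.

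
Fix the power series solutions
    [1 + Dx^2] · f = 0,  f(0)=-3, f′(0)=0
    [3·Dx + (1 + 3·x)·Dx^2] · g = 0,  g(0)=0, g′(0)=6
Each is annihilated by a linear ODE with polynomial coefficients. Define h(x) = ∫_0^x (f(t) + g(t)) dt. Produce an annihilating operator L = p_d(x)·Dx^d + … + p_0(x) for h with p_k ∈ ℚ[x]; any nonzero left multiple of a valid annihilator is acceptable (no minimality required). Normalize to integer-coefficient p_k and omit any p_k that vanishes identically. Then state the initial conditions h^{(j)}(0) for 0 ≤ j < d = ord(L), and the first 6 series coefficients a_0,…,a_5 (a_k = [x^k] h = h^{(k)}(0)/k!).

f: a_k = -3, 0, 3/2, 0, -1/8, 0, …
g: a_k = 0, 6, -9, 18, -81/2, 486/5, …
L₀ := lclm(L_f,L_g); ord L₀ ≤ 2+2.
∫: right-multiply L₀ by Dx.
L = (165 + 18·x + 27·x^2)·Dx^2 + (19 + 63·x + 27·x^2 + 27·x^3)·Dx^3 + (165 + 18·x + 27·x^2)·Dx^4 + (19 + 63·x + 27·x^2 + 27·x^3)·Dx^5  (order 5).
h: a_k = 0, -3, 3, -5/2, 9/2, -65/8, …
ICs: h(0) = 0, h′(0) = -3, h′′(0) = 6, h′′′(0) = -15, h′′′′(0) = 108.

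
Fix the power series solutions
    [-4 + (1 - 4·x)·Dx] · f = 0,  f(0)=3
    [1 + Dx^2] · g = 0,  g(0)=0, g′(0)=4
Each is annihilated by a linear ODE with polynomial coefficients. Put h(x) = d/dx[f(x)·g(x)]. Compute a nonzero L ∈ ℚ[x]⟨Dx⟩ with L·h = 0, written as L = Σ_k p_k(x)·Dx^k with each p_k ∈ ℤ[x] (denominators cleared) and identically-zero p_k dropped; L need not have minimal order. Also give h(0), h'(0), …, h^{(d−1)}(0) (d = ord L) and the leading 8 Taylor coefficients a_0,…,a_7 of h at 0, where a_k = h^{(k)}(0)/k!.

f: a_k = 3, 12, 48, 192, 768, 3072, 12288, 49152, …
g: a_k = 0, 4, 0, -2/3, 0, 1/30, 0, -1/1260, …
Sym-product of L_f,L_g gives L₀ (≤ ord 2).
Differentiate: ansatz ord ≤ ord L₀ ⇒ L.
L = (-31 - 8·x + 16·x^2) + (-8 + 32·x)·Dx + (1 - 8·x + 16·x^2)·Dx^2  (order 2).
h: a_k = 12, 96, 570, 3040, 30401/2, 364812/5, 20429471/60, 163435768/105, …
ICs: h(0) = 12, h′(0) = 96.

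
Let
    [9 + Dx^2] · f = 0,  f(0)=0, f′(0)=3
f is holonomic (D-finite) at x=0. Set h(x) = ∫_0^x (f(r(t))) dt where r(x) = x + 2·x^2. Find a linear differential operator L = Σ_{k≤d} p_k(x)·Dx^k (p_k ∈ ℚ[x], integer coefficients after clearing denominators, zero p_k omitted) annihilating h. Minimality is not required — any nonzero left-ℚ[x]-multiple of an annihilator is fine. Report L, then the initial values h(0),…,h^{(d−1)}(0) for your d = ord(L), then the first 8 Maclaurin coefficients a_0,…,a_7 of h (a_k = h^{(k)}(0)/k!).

L = (9 + 108·x + 432·x^2 + 576·x^3)·Dx - 4·Dx^2 + (1 + 4·x)·Dx^3  (order 3).
h: a_k = 0, 0, 3/2, 2, -9/8, -27/5, -693/80, -9/4, …
ICs: h(0) = 0, h′(0) = 0, h′′(0) = 3.

f: a_k = 0, 3, 0, -9/2, 0, 81/40, 0, -243/560, …
f∘r: x↦r, Dx↦Dx/r' in L_f ⇒ L₀.
∫: right-multiply L₀ by Dx.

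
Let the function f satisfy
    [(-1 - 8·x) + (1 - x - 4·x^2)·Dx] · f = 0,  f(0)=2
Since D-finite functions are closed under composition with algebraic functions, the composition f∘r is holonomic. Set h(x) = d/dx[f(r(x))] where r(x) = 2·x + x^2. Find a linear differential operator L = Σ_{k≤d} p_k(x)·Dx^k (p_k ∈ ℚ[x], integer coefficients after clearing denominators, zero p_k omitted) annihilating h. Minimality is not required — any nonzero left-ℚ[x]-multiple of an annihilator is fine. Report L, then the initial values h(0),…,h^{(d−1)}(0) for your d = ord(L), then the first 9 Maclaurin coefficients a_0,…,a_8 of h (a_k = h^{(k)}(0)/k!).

L = (21 + 150·x + 987·x^2 + 2192·x^3 + 2148·x^4 + 960·x^5 + 160·x^6) + (-1 - 15·x + 27·x^2 + 345·x^3 + 700·x^4 + 588·x^5 + 224·x^6 + 32·x^7)·Dx  (order 1).
h: a_k = 4, 84, 552, 4616, 30620, 209868, 1352848, 8670032, 54334260, …
ICs: h(0) = 4.

f: a_k = 2, 2, 10, 18, 58, 130, 362, 882, 2330, …
h₀=f(r): pull back L_f along r ⇒ L₀.
h=h₀': d/dx-closure on L₀ ⇒ L.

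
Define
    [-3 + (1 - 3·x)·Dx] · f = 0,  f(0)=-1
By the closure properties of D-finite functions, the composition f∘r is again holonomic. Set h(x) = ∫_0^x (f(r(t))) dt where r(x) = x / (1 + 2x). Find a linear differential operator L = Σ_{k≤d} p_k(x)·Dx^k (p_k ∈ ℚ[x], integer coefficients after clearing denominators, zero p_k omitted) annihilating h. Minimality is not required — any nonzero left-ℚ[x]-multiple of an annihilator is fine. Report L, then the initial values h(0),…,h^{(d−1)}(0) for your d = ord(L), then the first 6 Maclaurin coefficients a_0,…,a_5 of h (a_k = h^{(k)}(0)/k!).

f: a_k = -1, -3, -9, -27, -81, -243, …
Substitute x→r, Dx→(1/r')Dx; clear ⇒ L₀.
h=∫h₀ ⇒ L = L₀·Dx.
L = 3·Dx + (-1 - x + 2·x^2)·Dx^2  (order 2).
h: a_k = 0, -1, -3/2, -1, -3/4, -3/5, …
ICs: h(0) = 0, h′(0) = -1.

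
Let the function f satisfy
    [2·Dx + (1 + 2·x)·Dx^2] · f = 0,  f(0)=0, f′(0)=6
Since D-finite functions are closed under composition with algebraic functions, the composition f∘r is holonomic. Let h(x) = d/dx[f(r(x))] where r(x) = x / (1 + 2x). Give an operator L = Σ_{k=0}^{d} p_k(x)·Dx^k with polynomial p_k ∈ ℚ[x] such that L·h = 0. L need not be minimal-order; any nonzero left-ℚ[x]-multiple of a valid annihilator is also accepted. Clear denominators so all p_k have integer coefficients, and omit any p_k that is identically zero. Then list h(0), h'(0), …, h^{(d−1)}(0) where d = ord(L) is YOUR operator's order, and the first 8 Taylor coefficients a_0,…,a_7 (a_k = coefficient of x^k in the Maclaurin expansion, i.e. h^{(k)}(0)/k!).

f: a_k = 0, 6, -6, 8, -12, 96/5, -32, 384/7, …
L₀ from L_f via x↦r, Dx↦r'^{-1}Dx.
h=h₀': d/dx-closure on L₀ ⇒ L.
L = (6 + 16·x) + (1 + 6·x + 8·x^2)·Dx  (order 1).
h: a_k = 6, -36, 168, -720, 2976, -12096, 48768, -195840, …
ICs: h(0) = 6.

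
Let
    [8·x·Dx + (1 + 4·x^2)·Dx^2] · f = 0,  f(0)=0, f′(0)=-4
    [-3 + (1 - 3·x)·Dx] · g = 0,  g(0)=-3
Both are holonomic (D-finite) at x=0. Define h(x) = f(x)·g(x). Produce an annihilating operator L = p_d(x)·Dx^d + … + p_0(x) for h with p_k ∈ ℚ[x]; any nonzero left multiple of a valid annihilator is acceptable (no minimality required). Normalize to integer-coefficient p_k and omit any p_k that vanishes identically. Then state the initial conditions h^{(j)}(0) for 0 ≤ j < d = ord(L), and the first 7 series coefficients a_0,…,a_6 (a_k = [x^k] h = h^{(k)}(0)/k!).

L = 24·x + (6 - 8·x + 48·x^2)·Dx + (-1 + 3·x - 4·x^2 + 12·x^3)·Dx^2  (order 2).
h: a_k = 0, 12, 36, 92, 276, 4332/5, 12996/5, …
ICs: h(0) = 0, h′(0) = 12.

f: a_k = 0, -4, 0, 16/3, 0, -64/5, 0, …
g: a_k = -3, -9, -27, -81, -243, -729, -2187, …
f·g: L₀ = L_f ⊗_s L_g, ord ≤ 2·1.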